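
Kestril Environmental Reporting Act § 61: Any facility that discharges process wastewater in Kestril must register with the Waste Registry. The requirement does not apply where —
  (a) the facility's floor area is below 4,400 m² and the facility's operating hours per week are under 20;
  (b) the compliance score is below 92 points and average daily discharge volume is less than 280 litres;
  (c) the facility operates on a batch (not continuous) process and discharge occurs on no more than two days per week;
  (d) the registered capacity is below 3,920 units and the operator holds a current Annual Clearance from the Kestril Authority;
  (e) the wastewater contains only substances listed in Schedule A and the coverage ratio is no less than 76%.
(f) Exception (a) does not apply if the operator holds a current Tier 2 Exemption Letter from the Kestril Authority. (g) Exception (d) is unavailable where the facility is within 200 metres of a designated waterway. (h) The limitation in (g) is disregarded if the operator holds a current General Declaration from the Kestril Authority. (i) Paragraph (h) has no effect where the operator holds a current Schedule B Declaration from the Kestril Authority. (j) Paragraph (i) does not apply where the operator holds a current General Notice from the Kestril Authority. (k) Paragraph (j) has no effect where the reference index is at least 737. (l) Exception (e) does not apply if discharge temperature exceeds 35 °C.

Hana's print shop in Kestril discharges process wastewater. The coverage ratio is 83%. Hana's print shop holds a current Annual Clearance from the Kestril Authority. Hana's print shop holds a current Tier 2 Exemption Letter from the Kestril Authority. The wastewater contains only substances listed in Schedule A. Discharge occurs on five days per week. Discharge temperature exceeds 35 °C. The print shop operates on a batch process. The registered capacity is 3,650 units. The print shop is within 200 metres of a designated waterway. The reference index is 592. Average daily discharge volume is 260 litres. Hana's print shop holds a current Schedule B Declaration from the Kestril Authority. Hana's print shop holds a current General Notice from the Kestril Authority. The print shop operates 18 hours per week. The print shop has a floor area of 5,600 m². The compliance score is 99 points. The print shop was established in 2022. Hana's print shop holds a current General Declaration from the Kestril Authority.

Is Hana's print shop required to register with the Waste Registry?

No — exception (d) applies; Hana's print shop is not required to register with the Waste Registry.

Exception (a) does not apply: the facility's floor area is 5,600 m², not below 4,400 m².
Exception (b) requires that the compliance score is below 92 points; but the compliance score is 99 points, not below 92 points, so (b) is unavailable.
Exception (c) does not apply: discharge occurs on five days per week.
All of (d)'s requirements are met (the registered capacity is 3,650 units, below the 3,920 units limit; a current Annual Clearance is held). Applying paragraphs (g)–(k): (g) would limit (d) — the print shop is within 200 m of a designated waterway — but (h) sets (g) aside: (h) operates against (g): a current General Declaration is held. (i) would limit (h) — a current Schedule B Declaration is held — but (j) sets (i) aside: (j) operates against (i): a current General Notice is held. (k) is inapplicable (the reference index is 592, short of 737), so (j) stands. So (d) applies.
Exception (e)'s conditions are all satisfied: the wastewater is Schedule-A-only; the coverage ratio is 83%, meeting the 76% threshold. Turning to paragraph (l): (l) operates against (e): discharge temperature exceeds 35 °C. (e) is therefore removed.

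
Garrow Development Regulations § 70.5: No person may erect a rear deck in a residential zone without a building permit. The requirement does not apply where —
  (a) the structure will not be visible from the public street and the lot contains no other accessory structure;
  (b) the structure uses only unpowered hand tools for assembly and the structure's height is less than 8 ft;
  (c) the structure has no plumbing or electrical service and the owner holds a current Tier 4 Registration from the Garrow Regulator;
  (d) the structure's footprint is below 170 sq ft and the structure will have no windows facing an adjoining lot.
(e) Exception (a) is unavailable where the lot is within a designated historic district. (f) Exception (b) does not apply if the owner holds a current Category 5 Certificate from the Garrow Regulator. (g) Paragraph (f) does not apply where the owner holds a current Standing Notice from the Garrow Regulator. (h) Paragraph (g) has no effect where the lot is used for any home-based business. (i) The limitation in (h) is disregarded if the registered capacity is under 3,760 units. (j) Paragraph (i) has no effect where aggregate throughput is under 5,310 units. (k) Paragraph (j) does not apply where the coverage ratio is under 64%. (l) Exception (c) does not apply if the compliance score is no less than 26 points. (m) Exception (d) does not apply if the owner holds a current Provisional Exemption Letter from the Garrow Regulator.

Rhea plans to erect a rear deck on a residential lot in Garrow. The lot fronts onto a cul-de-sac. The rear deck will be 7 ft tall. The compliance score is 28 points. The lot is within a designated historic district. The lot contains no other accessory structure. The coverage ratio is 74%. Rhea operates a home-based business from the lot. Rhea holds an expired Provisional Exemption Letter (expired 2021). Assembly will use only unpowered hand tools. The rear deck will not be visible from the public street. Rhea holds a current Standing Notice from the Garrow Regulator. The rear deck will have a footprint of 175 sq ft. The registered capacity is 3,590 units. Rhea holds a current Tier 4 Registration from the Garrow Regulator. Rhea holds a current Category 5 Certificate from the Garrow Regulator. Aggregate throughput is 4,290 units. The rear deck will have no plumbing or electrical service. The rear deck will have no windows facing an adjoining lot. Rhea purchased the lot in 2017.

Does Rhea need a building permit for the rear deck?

Exception (a)'s conditions are all satisfied: the structure will not be visible from the street; the lot has no other accessory structure. Turning to paragraph (e): (e) operates against (a): the lot is in a historic district. Exception (a) does not apply.
Exception (b)'s conditions are all satisfied: assembly uses only hand tools; the structure's height is 7 ft, less than the 8 ft limit. Turning to paragraphs (f)–(k): (f) operates against (b): a current Category 5 Certificate is held. (g) operates (a current Standing Notice is held), but yields to (h): (h) operates — a home-based business operates on the lot. (i) would limit (h) — the registered capacity is 3,590 units, under the 3,760 units limit — but (j) sets (i) aside: (j) operates against (i): aggregate throughput is 4,290 units, under the 5,310 units limit. (k) does not operate here (the coverage ratio is 74%, not under 64%), so (j) stands. (b) is therefore removed.
Exception (c) is satisfied on its face — there is no plumbing or electrical service; a current Tier 4 Registration is held. Turning to paragraph (l): (l) operates against (c): the compliance score is 28 points, meeting the 26 points threshold. So (c) is unavailable.
Exception (d) does not apply: the structure's footprint is 175 sq ft, not below 170 sq ft.
Every exception is unavailable, so the rule governs.

Yes — Rhea must obtain a building permit.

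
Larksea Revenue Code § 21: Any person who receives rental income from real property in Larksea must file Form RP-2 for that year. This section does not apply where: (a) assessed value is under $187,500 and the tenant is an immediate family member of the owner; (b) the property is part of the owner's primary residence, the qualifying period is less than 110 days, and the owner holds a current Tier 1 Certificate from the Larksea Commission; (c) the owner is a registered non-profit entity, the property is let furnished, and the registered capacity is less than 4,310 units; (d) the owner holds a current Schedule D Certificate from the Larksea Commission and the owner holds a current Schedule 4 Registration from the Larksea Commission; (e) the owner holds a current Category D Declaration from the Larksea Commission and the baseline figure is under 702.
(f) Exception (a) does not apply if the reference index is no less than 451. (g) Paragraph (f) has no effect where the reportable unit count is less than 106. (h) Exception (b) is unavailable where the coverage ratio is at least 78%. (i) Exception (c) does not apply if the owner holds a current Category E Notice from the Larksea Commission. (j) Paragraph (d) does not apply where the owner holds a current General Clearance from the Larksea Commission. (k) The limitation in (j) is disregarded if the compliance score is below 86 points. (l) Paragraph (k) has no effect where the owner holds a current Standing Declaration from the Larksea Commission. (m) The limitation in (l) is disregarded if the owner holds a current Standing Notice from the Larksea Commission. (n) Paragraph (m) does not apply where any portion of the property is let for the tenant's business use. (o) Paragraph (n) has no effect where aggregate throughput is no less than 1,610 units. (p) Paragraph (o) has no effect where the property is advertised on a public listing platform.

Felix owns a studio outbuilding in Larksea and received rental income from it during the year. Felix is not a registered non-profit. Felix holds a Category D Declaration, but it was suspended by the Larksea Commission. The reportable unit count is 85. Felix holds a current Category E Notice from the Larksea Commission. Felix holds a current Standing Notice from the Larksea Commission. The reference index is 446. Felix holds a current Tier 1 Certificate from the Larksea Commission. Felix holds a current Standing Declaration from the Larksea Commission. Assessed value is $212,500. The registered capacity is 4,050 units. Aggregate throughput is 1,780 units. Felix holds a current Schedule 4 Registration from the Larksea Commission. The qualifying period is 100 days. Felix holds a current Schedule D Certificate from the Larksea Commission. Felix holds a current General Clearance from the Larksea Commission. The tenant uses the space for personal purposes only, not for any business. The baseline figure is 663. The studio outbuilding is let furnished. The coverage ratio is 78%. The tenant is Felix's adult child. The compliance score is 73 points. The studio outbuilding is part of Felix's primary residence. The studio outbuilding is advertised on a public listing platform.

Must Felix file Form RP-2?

No — exception (d) applies; Felix is not required to file Form RP-2.

Exception (a) requires that assessed value is under $187,500; but assessed value is $212,500, not under $187,500, so (a) is unavailable.
Exception (b): the studio outbuilding is part of the primary residence; the qualifying period is 100 days, less than the 110 days limit; a current Tier 1 Certificate is held — every condition holds. However, paragraph (h) must be considered: (h) operates against (b): the coverage ratio is 78%, meeting the 78% threshold. Exception (b) does not apply.
Exception (c) fails — Felix is not a registered non-profit.
Exception (d) is satisfied on its face — a current Schedule D Certificate is held; a current Schedule 4 Registration is held. Applying paragraphs (j)–(p): (j) would limit (d) — a current General Clearance is held — but (k) sets (j) aside: (k) operates against (j): the compliance score is 73 points, below the 86 points limit. (l) operates (a current Standing Declaration is held), but is overridden by (m): (m) operates — a current Standing Notice is held. (n) is inapplicable (the space is used for personal purposes only), so (m) stands. (d) remains available.
Exception (e) fails — there is no Category D Declaration in force.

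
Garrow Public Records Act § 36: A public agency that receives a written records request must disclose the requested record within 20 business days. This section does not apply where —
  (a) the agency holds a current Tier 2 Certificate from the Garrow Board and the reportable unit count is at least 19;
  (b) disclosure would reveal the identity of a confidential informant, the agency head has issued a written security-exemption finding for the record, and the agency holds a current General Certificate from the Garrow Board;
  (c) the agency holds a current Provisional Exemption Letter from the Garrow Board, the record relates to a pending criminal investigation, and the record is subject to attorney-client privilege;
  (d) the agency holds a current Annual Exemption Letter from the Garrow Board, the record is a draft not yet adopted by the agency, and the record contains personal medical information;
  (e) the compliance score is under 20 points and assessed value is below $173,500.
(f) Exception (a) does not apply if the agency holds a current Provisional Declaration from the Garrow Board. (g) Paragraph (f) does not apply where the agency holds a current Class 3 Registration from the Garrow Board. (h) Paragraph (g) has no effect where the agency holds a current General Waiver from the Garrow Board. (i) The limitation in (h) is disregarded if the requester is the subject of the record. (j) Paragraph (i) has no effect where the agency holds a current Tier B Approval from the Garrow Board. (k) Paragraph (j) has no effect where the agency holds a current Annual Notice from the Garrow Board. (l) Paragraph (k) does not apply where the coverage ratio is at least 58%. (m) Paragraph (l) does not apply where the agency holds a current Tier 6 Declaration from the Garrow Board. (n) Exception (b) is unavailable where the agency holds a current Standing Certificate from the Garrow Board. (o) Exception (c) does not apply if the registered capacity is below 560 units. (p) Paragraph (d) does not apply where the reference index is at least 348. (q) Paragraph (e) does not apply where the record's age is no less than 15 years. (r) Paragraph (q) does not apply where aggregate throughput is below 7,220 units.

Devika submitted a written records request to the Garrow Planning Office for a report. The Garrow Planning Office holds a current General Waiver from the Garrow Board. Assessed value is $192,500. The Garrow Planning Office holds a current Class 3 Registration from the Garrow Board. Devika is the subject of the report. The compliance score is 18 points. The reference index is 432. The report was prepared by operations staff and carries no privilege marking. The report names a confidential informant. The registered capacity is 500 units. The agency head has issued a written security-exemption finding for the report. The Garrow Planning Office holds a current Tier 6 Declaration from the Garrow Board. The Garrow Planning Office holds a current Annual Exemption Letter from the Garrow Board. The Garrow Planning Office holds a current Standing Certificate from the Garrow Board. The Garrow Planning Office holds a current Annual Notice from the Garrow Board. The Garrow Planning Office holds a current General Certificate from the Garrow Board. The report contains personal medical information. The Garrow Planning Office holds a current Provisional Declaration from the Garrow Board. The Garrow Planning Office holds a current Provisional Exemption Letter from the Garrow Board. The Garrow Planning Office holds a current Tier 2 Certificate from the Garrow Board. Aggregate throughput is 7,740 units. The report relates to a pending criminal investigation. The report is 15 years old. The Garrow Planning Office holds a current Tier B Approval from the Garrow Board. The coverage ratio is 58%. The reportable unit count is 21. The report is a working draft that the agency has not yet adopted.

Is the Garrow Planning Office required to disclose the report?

No — exception (a) applies; the Garrow Planning Office is not required to disclose the report.

All of (a)'s requirements are met (a current Tier 2 Certificate is held; the reportable unit count is 21, meeting the 19 threshold). As to paragraphs (f)–(m): (f) would limit (a) — a current Provisional Declaration is held — but (g) sets (f) aside: (g) operates against (f): a current Class 3 Registration is held. (h) would limit (g) — a current General Waiver is held — but (i) sets (h) aside: (i) operates against (h): Devika is the subject of the report. (j) is engaged (a current Tier B Approval is held), but is set aside by (k): (k) is triggered — a current Annual Notice is held. (l) would limit (k) — the coverage ratio is 58%, meeting the 58% threshold — but (m) sets (l) aside: (m) operates against (l): a current Tier 6 Declaration is held. (a) remains available.
Exception (b)'s conditions are all satisfied: the report names a confidential informant; a written security-exemption finding has been issued; a current General Certificate is held. But applying paragraph (n): (n) is triggered — a current Standing Certificate is held. (b) is therefore removed.
Exception (c) fails — the report carries no privilege marking.
Exception (d)'s conditions are all satisfied: a current Annual Exemption Letter is held; the report is an unadopted draft; the report contains personal medical information. Turning to paragraph (p): (p) operates against (d): the reference index is 432, meeting the 348 threshold. (d) is therefore removed.
Exception (e) does not apply: assessed value is $192,500, not below $173,500.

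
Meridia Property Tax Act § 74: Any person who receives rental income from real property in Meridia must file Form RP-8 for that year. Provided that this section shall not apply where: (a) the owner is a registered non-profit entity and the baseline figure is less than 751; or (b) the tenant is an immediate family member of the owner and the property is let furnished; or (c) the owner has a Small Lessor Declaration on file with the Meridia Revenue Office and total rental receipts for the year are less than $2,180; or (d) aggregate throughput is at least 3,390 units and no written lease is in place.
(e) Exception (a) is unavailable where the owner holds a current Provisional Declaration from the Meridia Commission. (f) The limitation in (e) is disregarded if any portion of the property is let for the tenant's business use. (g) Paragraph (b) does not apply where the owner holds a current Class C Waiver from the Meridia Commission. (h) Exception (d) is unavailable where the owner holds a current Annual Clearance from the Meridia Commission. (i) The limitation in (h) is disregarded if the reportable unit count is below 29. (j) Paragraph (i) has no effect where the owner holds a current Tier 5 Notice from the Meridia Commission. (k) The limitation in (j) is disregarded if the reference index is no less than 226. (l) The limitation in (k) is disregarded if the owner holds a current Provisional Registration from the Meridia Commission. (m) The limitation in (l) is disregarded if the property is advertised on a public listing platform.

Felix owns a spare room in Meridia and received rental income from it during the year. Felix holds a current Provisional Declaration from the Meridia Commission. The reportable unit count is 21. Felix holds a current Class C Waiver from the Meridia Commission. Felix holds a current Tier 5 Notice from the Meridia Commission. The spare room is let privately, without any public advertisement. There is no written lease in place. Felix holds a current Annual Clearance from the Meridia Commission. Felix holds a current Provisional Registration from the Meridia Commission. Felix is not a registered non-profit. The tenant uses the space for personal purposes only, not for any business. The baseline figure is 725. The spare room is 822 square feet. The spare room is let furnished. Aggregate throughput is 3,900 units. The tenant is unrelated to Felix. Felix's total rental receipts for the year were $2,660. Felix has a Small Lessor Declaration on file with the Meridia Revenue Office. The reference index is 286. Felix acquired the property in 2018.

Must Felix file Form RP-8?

Exception (a) does not apply: Felix is not a registered non-profit.
Exception (b) requires that the tenant is an immediate family member of the owner; but the tenant is unrelated to the owner, so (b) is unavailable.
Exception (c) fails — total rental receipts for the year are $2,660, not less than $2,180.
Exception (d): aggregate throughput is 3,900 units, meeting the 3,390 units threshold; there is no written lease — every condition holds. Turning to paragraphs (h)–(m): (h) operates against (d): a current Annual Clearance is held. (i) would limit (h) — the reportable unit count is 21, below the 29 limit — but (j) sets (i) aside: (j) operates against (i): a current Tier 5 Notice is held. (k) would limit (j) — the reference index is 286, meeting the 226 threshold — but (l) sets (k) aside: (l) applies — a current Provisional Registration is held. (m) is not triggered (the property is let privately without advertisement), so (l) stands. (d) is therefore removed.
No exception displaces § 74.

Yes — Felix must file Form RP-8.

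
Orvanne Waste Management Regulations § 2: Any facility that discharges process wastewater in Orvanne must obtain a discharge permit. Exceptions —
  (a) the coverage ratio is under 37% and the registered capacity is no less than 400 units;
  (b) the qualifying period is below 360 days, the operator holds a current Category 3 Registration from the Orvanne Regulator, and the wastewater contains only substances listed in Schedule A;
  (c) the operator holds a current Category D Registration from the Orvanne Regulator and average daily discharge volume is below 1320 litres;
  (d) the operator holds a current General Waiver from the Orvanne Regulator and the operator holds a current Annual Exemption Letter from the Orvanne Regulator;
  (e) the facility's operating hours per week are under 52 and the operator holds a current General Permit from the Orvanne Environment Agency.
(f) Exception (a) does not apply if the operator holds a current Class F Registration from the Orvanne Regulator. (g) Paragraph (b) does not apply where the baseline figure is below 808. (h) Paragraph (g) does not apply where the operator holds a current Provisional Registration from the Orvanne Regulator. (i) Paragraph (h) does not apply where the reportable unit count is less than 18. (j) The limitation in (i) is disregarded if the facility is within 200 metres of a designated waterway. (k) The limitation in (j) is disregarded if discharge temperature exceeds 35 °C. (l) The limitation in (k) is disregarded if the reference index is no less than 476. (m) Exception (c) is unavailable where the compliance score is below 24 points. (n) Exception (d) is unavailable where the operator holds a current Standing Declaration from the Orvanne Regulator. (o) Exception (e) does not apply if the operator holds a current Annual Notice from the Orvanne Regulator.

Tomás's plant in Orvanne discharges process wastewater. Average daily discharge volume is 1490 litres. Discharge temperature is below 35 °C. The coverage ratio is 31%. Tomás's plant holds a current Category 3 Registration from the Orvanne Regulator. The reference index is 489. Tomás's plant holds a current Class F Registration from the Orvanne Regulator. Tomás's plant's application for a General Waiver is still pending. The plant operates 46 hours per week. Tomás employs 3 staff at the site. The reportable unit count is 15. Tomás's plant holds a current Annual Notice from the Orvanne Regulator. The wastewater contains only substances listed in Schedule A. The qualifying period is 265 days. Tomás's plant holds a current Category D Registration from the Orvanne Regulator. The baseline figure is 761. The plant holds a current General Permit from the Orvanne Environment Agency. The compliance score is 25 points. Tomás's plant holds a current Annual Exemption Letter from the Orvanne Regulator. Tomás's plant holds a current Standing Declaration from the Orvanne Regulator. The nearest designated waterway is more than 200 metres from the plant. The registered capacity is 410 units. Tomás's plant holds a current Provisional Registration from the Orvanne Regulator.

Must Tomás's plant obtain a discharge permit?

Exception (a) is satisfied on its face — the coverage ratio is 31%, under the 37% limit; the registered capacity is 410 units, meeting the 400 units threshold. But: (f) operates — a current Class F Registration is held. (a) is therefore removed.
Exception (b)'s conditions are all satisfied: the qualifying period is 265 days, below the 360 days limit; a current Category 3 Registration is held; the wastewater is Schedule-A-only. However, paragraphs (g)–(l) must be considered: (g) applies — the baseline figure is 761, below the 808 limit. (h) would limit (g) — a current Provisional Registration is held — but (i) sets (h) aside: (i) operates against (h): the reportable unit count is 15, less than the 18 limit. (j), which would lift (i), is not triggered — the plant is more than 200 m from any designated waterway. (b) is therefore removed.
Exception (c) does not apply: average daily discharge volume is 1490 litres, not below 1320 litres.
Exception (d) requires that the operator holds a current General Waiver from the Orvanne Regulator; but the General Waiver is not current, so (d) is unavailable.
Exception (e)'s conditions are all satisfied: the facility's operating hours per week are 46, under the 52 limit; a current General Permit is held. But: (o) operates against (e): a current Annual Notice is held. So (e) is unavailable.
No exception applies. The general rule governs.

Yes — Tomás's plant must obtain a discharge permit.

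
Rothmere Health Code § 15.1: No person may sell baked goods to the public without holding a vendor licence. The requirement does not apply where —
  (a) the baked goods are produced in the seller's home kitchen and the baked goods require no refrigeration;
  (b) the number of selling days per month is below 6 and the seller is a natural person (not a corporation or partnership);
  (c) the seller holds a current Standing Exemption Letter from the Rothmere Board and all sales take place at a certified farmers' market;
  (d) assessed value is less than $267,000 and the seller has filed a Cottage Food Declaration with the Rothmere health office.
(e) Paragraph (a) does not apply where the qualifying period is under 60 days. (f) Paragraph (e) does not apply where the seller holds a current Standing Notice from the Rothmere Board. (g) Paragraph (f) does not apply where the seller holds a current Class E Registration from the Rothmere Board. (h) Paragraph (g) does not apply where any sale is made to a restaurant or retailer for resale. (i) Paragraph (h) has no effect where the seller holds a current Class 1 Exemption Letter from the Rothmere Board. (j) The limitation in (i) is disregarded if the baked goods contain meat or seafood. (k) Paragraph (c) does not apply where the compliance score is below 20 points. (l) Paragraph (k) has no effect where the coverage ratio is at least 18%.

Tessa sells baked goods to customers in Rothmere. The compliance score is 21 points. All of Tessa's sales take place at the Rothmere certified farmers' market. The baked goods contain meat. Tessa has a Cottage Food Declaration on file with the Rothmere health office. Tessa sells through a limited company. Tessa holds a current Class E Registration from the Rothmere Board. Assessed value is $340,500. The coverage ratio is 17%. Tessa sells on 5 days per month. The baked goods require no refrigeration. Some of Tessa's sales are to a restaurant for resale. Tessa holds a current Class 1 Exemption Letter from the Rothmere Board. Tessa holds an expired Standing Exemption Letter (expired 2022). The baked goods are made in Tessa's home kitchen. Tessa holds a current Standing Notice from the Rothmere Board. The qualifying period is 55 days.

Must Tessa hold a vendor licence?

No — exception (a) applies; Tessa is not required to hold a vendor licence.

All of (a)'s requirements are met (the baked goods are home-kitchen produced; the baked goods are shelf-stable). Under paragraphs (e)–(j): (e) is engaged (the qualifying period is 55 days, under the 60 days limit), but yields to (f): (f) operates against (e): a current Standing Notice is held. (g) would limit (f) — a current Class E Registration is held — but (h) sets (g) aside: (h) operates against (g): some sales are to a restaurant for resale. (i) is triggered (a current Class 1 Exemption Letter is held), but is itself disapplied by (j): (j) operates against (i): the baked goods contain meat. (a) remains available.
Exception (b) fails — the seller operates through a limited company.
Exception (c) requires that the seller holds a current Standing Exemption Letter from the Rothmere Board; but no current Standing Exemption Letter is held, so (c) is unavailable.
Exception (d) fails — assessed value is $340,500, not less than $267,000.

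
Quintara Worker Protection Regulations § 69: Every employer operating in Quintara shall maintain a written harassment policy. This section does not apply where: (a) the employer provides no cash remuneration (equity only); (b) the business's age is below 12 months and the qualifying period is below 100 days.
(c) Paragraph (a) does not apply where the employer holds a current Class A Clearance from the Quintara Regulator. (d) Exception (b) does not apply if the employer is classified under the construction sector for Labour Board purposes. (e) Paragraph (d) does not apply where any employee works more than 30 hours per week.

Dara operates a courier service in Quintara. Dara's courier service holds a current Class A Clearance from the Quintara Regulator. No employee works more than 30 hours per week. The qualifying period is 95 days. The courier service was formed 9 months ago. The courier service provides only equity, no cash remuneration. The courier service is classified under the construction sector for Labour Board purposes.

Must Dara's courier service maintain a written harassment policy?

Exception (a) is satisfied on its face — remuneration is equity-only. Turning to paragraph (c): (c) operates against (a): a current Class A Clearance is held. (a) is therefore removed.
Exception (b): the business's age is 9 months, below the 12 months limit; the qualifying period is 95 days, below the 100 days limit — every condition holds. Turning to paragraphs (d)–(e): (d) operates against (b): the courier service is classified under the construction sector. (e), which would lift (d), does not operate here — no employee exceeds 30 hours/week. So (b) is unavailable.
None of the exceptions is available; § 69 applies in full.

Yes — Dara's courier service must maintain a written harassment policy.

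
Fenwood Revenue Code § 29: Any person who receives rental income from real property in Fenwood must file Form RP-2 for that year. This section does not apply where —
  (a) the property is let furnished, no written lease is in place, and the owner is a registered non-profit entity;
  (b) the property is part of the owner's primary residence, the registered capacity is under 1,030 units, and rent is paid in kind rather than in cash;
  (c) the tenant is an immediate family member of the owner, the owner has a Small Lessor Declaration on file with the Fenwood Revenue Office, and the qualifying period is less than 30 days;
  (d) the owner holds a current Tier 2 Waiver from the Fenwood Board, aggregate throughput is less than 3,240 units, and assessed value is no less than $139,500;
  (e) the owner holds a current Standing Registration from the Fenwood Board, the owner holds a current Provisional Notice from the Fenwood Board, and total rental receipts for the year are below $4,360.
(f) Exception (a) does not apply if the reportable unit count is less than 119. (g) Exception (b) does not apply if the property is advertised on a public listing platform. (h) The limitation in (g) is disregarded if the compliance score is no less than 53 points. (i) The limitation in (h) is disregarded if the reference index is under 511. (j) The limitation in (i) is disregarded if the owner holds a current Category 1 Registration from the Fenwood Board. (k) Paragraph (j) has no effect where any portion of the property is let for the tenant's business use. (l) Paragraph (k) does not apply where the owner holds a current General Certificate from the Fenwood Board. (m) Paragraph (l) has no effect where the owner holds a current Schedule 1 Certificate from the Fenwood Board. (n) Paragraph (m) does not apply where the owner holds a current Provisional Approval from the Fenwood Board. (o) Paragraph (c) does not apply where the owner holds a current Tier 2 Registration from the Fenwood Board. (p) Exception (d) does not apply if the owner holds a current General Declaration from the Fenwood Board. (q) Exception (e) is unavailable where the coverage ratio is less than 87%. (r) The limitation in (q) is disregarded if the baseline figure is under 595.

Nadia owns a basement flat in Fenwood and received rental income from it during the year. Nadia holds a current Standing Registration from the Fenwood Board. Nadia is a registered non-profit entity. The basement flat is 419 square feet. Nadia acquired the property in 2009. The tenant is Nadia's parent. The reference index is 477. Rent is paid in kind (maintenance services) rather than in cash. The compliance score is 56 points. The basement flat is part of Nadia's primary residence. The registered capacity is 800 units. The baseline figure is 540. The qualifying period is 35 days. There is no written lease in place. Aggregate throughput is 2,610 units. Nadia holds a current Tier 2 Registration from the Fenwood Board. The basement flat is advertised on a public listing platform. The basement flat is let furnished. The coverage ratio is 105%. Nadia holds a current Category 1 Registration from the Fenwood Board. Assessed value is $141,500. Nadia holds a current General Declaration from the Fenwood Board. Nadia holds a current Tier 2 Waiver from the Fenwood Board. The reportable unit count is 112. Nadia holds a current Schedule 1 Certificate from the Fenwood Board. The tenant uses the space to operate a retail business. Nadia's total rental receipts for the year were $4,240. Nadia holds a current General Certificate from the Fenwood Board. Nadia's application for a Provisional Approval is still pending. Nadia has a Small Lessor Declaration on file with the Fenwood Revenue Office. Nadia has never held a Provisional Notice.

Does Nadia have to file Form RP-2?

All of (a)'s requirements are met (the property is let furnished; there is no written lease; Nadia is a registered non-profit). However, paragraph (f) must be considered: (f) applies — the reportable unit count is 112, less than the 119 limit. Exception (a) does not apply.
Exception (b) is satisfied on its face — the basement flat is part of the primary residence; the registered capacity is 800 units, under the 1,030 units limit; rent is paid in kind. But: (g) operates — the property is publicly advertised. (h) is triggered (the compliance score is 56 points, meeting the 53 points threshold), but is overridden by (i): (i) operates against (h): the reference index is 477, under the 511 limit. (j) is engaged (a current Category 1 Registration is held), but is overridden by (k): (k) operates against (j): the space is let for business use. (l) applies (a current General Certificate is held), but is displaced by (m): (m) is engaged — a current Schedule 1 Certificate is held. (n), which would lift (m), is not engaged — no current Provisional Approval is held. (b) is therefore removed.
Exception (c) requires that the qualifying period is less than 30 days; but the qualifying period is 35 days, not less than 30 days, so (c) is unavailable.
Exception (d) is satisfied on its face — a current Tier 2 Waiver is held; aggregate throughput is 2,610 units, less than the 3,240 units limit; assessed value is $141,500, meeting the $139,500 threshold. However, paragraph (p) must be considered: (p) operates against (d): a current General Declaration is held. So (d) is unavailable.
Exception (e) requires that the owner holds a current Provisional Notice from the Fenwood Board; but there is no Provisional Notice in force, so (e) is unavailable.
None of the exceptions is available; § 29 applies in full.

Yes — Nadia must file Form RP-2.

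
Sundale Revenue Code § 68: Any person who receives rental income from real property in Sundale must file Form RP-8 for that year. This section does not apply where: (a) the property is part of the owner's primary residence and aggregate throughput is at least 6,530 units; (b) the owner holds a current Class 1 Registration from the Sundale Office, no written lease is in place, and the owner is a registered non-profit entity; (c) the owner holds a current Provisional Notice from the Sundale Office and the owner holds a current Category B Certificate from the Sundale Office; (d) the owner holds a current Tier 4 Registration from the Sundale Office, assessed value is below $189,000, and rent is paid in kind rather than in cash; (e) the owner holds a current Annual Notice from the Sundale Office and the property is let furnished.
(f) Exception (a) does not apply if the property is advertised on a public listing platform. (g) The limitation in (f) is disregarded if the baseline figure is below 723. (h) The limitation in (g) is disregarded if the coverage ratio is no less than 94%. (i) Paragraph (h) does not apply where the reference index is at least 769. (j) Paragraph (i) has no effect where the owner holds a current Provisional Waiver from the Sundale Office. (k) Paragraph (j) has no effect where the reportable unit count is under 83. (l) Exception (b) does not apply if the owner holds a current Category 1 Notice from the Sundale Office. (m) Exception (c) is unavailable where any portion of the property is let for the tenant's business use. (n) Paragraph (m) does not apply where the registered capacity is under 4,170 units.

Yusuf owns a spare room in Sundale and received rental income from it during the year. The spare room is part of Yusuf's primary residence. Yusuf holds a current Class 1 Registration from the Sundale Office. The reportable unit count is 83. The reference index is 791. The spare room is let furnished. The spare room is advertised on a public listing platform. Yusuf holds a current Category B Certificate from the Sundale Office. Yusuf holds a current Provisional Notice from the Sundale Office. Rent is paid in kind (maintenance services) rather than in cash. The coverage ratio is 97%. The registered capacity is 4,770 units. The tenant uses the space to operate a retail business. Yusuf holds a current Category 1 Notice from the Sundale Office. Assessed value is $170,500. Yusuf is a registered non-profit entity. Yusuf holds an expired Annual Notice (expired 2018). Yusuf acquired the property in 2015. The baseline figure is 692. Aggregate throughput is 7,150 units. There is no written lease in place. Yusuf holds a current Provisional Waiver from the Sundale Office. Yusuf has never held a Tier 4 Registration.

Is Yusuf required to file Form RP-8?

Exception (a) is satisfied on its face — the spare room is part of the primary residence; aggregate throughput is 7,150 units, meeting the 6,530 units threshold. But: (f) operates — the property is publicly advertised. (g) would limit (f) — the baseline figure is 692, below the 723 limit — but (h) sets (g) aside: (h) operates against (g): the coverage ratio is 97%, meeting the 94% threshold. (i) operates (the reference index is 791, meeting the 769 threshold), but is set aside by (j): (j) is engaged — a current Provisional Waiver is held. (k), which would lift (j), is not engaged — the reportable unit count is 83, not under 83. (a) is therefore removed.
Exception (b)'s conditions are all satisfied: a current Class 1 Registration is held; there is no written lease; Yusuf is a registered non-profit. But applying paragraph (l): (l) operates against (b): a current Category 1 Notice is held. So (b) is unavailable.
Exception (c)'s conditions are all satisfied: a current Provisional Notice is held; a current Category B Certificate is held. However, paragraphs (m)–(n) must be considered: (m) is triggered — the space is let for business use. (n) is inapplicable (the registered capacity is 4,770 units, not under 4,170 units), so (m) stands. (c) is therefore removed.
Exception (d) fails — no current Tier 4 Registration is held.
Exception (e) fails — there is no Annual Notice in force.
None of the exceptions is available; § 68 applies in full.

Yes — Yusuf must file Form RP-8.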